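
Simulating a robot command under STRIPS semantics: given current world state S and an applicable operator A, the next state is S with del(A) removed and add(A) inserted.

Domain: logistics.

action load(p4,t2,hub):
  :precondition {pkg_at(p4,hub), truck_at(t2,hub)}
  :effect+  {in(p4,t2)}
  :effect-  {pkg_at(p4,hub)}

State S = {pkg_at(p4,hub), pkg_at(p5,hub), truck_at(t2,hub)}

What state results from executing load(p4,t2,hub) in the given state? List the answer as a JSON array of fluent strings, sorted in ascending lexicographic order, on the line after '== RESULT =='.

Progress:
  pre ⊆ S: {pkg_at(p4,hub), truck_at(t2,hub)} ⊆ S  — applicable
  S \ del = {pkg_at(p5,hub), truck_at(t2,hub)}
  ∪ add   = {in(p4,t2), pkg_at(p5,hub), truck_at(t2,hub)}

== RESULT ==
["in(p4,t2)", "pkg_at(p5,hub)", "truck_at(t2,hub)"]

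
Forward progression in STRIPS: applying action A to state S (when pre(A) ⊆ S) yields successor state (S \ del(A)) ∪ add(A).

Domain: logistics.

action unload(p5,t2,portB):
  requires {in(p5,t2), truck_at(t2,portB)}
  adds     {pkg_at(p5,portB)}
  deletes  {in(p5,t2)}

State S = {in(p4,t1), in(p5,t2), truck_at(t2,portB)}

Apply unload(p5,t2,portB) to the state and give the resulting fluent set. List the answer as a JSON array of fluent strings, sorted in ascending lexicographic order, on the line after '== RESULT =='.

Compute (S \ del) ∪ add:
  pre ⊆ S: {in(p5,t2), truck_at(t2,portB)} ⊆ S  — applicable
  S \ del = {in(p4,t1), truck_at(t2,portB)}
  ∪ add   = {in(p4,t1), pkg_at(p5,portB), truck_at(t2,portB)}

== RESULT ==
["in(p4,t1)", "pkg_at(p5,portB)", "truck_at(t2,portB)"]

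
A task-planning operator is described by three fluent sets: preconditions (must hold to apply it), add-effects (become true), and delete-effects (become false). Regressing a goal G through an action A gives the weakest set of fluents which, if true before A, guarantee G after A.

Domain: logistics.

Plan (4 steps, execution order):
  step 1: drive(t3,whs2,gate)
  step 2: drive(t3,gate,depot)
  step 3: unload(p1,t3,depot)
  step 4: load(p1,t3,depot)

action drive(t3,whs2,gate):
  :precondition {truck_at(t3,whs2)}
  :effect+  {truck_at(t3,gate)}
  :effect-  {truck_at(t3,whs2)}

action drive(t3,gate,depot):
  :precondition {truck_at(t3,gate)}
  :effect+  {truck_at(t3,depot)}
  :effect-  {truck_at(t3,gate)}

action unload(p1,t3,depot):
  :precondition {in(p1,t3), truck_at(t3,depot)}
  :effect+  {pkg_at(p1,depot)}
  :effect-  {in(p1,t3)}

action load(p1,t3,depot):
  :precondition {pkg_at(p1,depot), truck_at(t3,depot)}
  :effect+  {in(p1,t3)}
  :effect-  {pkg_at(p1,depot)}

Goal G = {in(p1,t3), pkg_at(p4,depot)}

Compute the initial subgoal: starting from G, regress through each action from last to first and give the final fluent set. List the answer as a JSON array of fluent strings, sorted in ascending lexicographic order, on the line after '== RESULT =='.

Regress step by step:
  through step 4 (load(p1,t3,depot)): drop {in(p1,t3)}, keep {pkg_at(p4,depot)}, require {pkg_at(p1,depot), truck_at(t3,depot)}
    → {pkg_at(p1,depot), pkg_at(p4,depot), truck_at(t3,depot)}
  through step 3 (unload(p1,t3,depot)): drop {pkg_at(p1,depot)}, keep {pkg_at(p4,depot), truck_at(t3,depot)}, require {in(p1,t3), truck_at(t3,depot)}
    → {in(p1,t3), pkg_at(p4,depot), truck_at(t3,depot)}
  through step 2 (drive(t3,gate,depot)): drop {truck_at(t3,depot)}, keep {in(p1,t3), pkg_at(p4,depot)}, require {truck_at(t3,gate)}
    → {in(p1,t3), pkg_at(p4,depot), truck_at(t3,gate)}
  through step 1 (drive(t3,whs2,gate)): drop {truck_at(t3,gate)}, keep {in(p1,t3), pkg_at(p4,depot)}, require {truck_at(t3,whs2)}
    → {in(p1,t3), pkg_at(p4,depot), truck_at(t3,whs2)}

== RESULT ==
["in(p1,t3)", "pkg_at(p4,depot)", "truck_at(t3,whs2)"]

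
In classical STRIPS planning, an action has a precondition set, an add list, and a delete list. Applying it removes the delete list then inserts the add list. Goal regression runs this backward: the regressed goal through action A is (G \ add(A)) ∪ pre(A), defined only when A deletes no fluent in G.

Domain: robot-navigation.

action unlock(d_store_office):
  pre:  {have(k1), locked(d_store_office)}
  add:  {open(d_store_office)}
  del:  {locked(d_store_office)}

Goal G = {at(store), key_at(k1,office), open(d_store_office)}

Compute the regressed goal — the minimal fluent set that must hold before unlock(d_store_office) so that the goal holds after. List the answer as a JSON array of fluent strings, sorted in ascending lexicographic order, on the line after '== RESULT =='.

Regress:
  G ∩ del = {}  (empty — regression defined)
  G \ add = {at(store), key_at(k1,office), open(d_store_office)} \ {open(d_store_office)} = {at(store), key_at(k1,office)}
  ∪ pre   = {at(store), key_at(k1,office)} ∪ {have(k1), locked(d_store_office)}
          = {at(store), have(k1), key_at(k1,office), locked(d_store_office)}

== RESULT ==
["at(store)", "have(k1)", "key_at(k1,office)", "locked(d_store_office)"]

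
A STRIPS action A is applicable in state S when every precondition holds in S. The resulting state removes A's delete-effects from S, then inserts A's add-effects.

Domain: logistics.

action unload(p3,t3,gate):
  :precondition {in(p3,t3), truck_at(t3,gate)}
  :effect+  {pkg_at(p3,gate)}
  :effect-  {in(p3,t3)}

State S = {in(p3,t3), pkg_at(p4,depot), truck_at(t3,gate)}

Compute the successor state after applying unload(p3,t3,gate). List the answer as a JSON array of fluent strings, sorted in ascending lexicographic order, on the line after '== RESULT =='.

Progress:
  pre ⊆ S: {in(p3,t3), truck_at(t3,gate)} ⊆ S  — applicable
  S \ del = {pkg_at(p4,depot), truck_at(t3,gate)}
  ∪ add   = {pkg_at(p3,gate), pkg_at(p4,depot), truck_at(t3,gate)}

== RESULT ==
["pkg_at(p3,gate)", "pkg_at(p4,depot)", "truck_at(t3,gate)"]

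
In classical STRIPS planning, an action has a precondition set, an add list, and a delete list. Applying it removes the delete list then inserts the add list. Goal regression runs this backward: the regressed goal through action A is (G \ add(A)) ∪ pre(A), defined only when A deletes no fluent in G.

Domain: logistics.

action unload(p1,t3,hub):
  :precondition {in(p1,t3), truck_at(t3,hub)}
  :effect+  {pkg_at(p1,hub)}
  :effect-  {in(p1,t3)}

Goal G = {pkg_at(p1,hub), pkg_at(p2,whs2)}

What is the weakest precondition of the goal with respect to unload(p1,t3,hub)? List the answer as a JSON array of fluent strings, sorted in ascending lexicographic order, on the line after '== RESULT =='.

Compute (G \ add) ∪ pre:
  G ∩ del = {}  (empty — regression defined)
  G \ add = {pkg_at(p1,hub), pkg_at(p2,whs2)} \ {pkg_at(p1,hub)} = {pkg_at(p2,whs2)}
  ∪ pre   = {pkg_at(p2,whs2)} ∪ {in(p1,t3), truck_at(t3,hub)}
          = {in(p1,t3), pkg_at(p2,whs2), truck_at(t3,hub)}

== RESULT ==
["in(p1,t3)", "pkg_at(p2,whs2)", "truck_at(t3,hub)"]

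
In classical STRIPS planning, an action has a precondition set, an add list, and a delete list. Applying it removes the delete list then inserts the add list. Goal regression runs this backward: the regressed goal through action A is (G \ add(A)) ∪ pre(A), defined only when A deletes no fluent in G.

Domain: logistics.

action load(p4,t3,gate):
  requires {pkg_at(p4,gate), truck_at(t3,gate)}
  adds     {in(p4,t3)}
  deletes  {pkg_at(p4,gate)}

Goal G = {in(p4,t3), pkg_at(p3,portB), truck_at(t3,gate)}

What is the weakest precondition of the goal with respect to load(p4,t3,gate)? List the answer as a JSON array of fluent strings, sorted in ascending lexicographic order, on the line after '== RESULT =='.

Regress:
  G ∩ del = {}  (empty — regression defined)
  G \ add = {in(p4,t3), pkg_at(p3,portB), truck_at(t3,gate)} \ {in(p4,t3)} = {pkg_at(p3,portB), truck_at(t3,gate)}
  ∪ pre   = {pkg_at(p3,portB), truck_at(t3,gate)} ∪ {pkg_at(p4,gate), truck_at(t3,gate)}
          = {pkg_at(p3,portB), pkg_at(p4,gate), truck_at(t3,gate)}

== RESULT ==
["pkg_at(p3,portB)", "pkg_at(p4,gate)", "truck_at(t3,gate)"]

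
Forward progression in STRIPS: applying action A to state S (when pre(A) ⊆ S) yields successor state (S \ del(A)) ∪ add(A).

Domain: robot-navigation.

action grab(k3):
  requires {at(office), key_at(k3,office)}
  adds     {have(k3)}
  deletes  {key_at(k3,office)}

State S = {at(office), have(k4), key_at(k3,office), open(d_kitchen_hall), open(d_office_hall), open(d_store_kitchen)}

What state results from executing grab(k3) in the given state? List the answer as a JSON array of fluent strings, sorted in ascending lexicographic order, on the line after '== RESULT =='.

Compute (S \ del) ∪ add:
  pre ⊆ S: {at(office), key_at(k3,office)} ⊆ S  — applicable
  S \ del = {at(office), have(k4), open(d_kitchen_hall), open(d_office_hall), open(d_store_kitchen)}
  ∪ add   = {at(office), have(k3), have(k4), open(d_kitchen_hall), open(d_office_hall), open(d_store_kitchen)}

== RESULT ==
["at(office)", "have(k3)", "have(k4)", "open(d_kitchen_hall)", "open(d_office_hall)", "open(d_store_kitchen)"]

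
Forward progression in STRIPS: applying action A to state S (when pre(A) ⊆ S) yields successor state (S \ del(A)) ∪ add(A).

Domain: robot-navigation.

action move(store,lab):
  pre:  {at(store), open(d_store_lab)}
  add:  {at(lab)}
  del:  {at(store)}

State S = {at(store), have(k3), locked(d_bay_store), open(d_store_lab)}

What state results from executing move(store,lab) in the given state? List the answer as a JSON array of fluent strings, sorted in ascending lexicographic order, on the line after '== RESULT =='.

Progress:
  pre ⊆ S: {at(store), open(d_store_lab)} ⊆ S  — applicable
  S \ del = {have(k3), locked(d_bay_store), open(d_store_lab)}
  ∪ add   = {at(lab), have(k3), locked(d_bay_store), open(d_store_lab)}

== RESULT ==
["at(lab)", "have(k3)", "locked(d_bay_store)", "open(d_store_lab)"]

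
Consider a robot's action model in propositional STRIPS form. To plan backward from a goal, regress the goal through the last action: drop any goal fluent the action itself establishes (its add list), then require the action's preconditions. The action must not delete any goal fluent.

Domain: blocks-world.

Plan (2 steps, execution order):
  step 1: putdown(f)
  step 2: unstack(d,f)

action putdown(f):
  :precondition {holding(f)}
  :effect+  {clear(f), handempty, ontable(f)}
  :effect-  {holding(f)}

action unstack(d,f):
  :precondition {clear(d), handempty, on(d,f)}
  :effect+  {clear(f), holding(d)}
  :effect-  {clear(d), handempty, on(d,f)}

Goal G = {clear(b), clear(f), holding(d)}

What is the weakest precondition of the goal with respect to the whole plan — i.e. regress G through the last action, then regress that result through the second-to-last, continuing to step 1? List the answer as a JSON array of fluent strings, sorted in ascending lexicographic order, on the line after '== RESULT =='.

Work backward from the goal:
  through step 2 (unstack(d,f)): drop {clear(f), holding(d)}, keep {clear(b)}, require {clear(d), handempty, on(d,f)}
    → {clear(b), clear(d), handempty, on(d,f)}
  through step 1 (putdown(f)): drop {handempty}, keep {clear(b), clear(d), on(d,f)}, require {holding(f)}
    → {clear(b), clear(d), holding(f), on(d,f)}

== RESULT ==
["clear(b)", "clear(d)", "holding(f)", "on(d,f)"]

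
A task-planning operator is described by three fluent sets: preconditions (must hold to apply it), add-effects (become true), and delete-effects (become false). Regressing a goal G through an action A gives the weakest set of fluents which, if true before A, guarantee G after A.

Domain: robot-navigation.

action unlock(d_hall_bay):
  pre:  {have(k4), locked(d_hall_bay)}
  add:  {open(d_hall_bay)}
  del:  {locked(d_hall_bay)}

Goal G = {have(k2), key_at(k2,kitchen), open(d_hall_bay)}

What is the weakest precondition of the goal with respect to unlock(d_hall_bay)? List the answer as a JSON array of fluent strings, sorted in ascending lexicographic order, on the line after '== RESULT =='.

Regress:
  G ∩ del = {}  (empty — regression defined)
  G \ add = {have(k2), key_at(k2,kitchen), open(d_hall_bay)} \ {open(d_hall_bay)} = {have(k2), key_at(k2,kitchen)}
  ∪ pre   = {have(k2), key_at(k2,kitchen)} ∪ {have(k4), locked(d_hall_bay)}
          = {have(k2), have(k4), key_at(k2,kitchen), locked(d_hall_bay)}

== RESULT ==
["have(k2)", "have(k4)", "key_at(k2,kitchen)", "locked(d_hall_bay)"]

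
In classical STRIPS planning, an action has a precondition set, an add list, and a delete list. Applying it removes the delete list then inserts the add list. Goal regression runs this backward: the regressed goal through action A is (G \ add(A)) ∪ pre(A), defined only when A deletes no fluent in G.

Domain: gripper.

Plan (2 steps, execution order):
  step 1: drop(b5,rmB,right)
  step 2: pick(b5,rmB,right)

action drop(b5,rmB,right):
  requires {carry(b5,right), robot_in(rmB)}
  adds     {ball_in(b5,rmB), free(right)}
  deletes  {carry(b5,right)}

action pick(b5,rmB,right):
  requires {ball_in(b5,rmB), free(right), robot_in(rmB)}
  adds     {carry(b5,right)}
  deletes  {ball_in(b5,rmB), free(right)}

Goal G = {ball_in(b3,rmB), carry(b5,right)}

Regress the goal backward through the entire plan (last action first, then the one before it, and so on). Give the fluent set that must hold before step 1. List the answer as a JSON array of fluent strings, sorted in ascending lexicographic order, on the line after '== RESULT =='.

Regress step by step:
  through step 2 (pick(b5,rmB,right)): drop {carry(b5,right)}, keep {ball_in(b3,rmB)}, require {ball_in(b5,rmB), free(right), robot_in(rmB)}
    → {ball_in(b3,rmB), ball_in(b5,rmB), free(right), robot_in(rmB)}
  through step 1 (drop(b5,rmB,right)): drop {ball_in(b5,rmB), free(right)}, keep {ball_in(b3,rmB), robot_in(rmB)}, require {carry(b5,right), robot_in(rmB)}
    → {ball_in(b3,rmB), carry(b5,right), robot_in(rmB)}

== RESULT ==
["ball_in(b3,rmB)", "carry(b5,right)", "robot_in(rmB)"]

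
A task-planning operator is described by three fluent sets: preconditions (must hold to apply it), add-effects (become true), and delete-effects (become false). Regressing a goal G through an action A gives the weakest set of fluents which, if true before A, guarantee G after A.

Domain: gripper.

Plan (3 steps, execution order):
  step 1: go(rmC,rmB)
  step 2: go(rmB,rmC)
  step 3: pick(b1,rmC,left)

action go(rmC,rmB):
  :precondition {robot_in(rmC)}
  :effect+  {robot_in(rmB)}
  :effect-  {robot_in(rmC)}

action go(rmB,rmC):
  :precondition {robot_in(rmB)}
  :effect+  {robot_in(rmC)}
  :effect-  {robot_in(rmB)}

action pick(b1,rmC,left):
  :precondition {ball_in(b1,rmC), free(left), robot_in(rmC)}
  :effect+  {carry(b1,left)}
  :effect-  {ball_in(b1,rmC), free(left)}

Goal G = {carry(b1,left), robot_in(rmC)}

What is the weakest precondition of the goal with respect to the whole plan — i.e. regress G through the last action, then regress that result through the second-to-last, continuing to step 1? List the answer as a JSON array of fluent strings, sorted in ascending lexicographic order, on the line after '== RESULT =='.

Regress step by step:
  through step 3 (pick(b1,rmC,left)): drop {carry(b1,left)}, keep {robot_in(rmC)}, require {ball_in(b1,rmC), free(left), robot_in(rmC)}
    → {ball_in(b1,rmC), free(left), robot_in(rmC)}
  through step 2 (go(rmB,rmC)): drop {robot_in(rmC)}, keep {ball_in(b1,rmC), free(left)}, require {robot_in(rmB)}
    → {ball_in(b1,rmC), free(left), robot_in(rmB)}
  through step 1 (go(rmC,rmB)): drop {robot_in(rmB)}, keep {ball_in(b1,rmC), free(left)}, require {robot_in(rmC)}
    → {ball_in(b1,rmC), free(left), robot_in(rmC)}

== RESULT ==
["ball_in(b1,rmC)", "free(left)", "robot_in(rmC)"]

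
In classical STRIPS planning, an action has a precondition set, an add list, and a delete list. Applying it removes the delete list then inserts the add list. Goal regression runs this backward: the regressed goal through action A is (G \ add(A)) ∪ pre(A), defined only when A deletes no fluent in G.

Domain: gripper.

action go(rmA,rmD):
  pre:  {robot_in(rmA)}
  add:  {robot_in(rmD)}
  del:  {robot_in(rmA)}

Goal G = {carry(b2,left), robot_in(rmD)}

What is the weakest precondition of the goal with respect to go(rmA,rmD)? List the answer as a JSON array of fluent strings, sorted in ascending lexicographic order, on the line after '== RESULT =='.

Compute (G \ add) ∪ pre:
  G ∩ del = {}  (empty — regression defined)
  G \ add = {carry(b2,left), robot_in(rmD)} \ {robot_in(rmD)} = {carry(b2,left)}
  ∪ pre   = {carry(b2,left)} ∪ {robot_in(rmA)}
          = {carry(b2,left), robot_in(rmA)}

== RESULT ==
["carry(b2,left)", "robot_in(rmA)"]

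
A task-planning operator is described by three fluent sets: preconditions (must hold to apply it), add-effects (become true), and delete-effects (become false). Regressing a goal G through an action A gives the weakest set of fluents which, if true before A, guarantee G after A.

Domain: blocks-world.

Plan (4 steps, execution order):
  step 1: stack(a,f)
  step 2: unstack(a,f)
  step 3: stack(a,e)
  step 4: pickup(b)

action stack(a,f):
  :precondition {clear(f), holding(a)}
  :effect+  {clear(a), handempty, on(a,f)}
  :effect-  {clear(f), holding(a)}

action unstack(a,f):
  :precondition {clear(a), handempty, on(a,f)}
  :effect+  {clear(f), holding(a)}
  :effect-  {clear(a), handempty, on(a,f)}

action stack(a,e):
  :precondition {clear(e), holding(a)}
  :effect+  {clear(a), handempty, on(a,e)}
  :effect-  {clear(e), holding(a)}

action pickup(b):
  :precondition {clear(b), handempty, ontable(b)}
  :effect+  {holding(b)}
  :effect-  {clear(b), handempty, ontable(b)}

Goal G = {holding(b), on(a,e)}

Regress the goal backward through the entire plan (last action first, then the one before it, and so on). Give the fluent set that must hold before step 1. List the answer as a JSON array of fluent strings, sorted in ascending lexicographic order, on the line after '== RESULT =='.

Work backward from the goal:
  through step 4 (pickup(b)): drop {holding(b)}, keep {on(a,e)}, require {clear(b), handempty, ontable(b)}
    → {clear(b), handempty, on(a,e), ontable(b)}
  through step 3 (stack(a,e)): drop {handempty, on(a,e)}, keep {clear(b), ontable(b)}, require {clear(e), holding(a)}
    → {clear(b), clear(e), holding(a), ontable(b)}
  through step 2 (unstack(a,f)): drop {holding(a)}, keep {clear(b), clear(e), ontable(b)}, require {clear(a), handempty, on(a,f)}
    → {clear(a), clear(b), clear(e), handempty, on(a,f), ontable(b)}
  through step 1 (stack(a,f)): drop {clear(a), handempty, on(a,f)}, keep {clear(b), clear(e), ontable(b)}, require {clear(f), holding(a)}
    → {clear(b), clear(e), clear(f), holding(a), ontable(b)}

== RESULT ==
["clear(b)", "clear(e)", "clear(f)", "holding(a)", "ontable(b)"]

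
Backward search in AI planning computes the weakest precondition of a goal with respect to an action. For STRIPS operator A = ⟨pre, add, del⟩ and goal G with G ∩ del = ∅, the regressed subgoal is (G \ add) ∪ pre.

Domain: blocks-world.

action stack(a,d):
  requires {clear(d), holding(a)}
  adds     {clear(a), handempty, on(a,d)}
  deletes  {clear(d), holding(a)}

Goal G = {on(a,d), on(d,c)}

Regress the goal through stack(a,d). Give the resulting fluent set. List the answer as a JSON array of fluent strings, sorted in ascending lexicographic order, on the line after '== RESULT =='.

Compute (G \ add) ∪ pre:
  G ∩ del = {}  (empty — regression defined)
  G \ add = {on(a,d), on(d,c)} \ {clear(a), handempty, on(a,d)} = {on(d,c)}
  ∪ pre   = {on(d,c)} ∪ {clear(d), holding(a)}
          = {clear(d), holding(a), on(d,c)}

== RESULT ==
["clear(d)", "holding(a)", "on(d,c)"]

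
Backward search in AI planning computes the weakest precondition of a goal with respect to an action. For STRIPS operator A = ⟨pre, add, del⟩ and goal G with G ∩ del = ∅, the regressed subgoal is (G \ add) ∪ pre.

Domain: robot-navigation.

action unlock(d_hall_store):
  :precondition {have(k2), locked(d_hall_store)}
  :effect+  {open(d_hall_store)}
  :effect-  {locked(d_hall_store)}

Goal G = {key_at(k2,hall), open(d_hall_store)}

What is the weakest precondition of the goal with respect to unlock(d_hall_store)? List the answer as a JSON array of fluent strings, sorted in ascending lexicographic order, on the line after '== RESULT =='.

Regress:
  G ∩ del = {}  (empty — regression defined)
  G \ add = {key_at(k2,hall), open(d_hall_store)} \ {open(d_hall_store)} = {key_at(k2,hall)}
  ∪ pre   = {key_at(k2,hall)} ∪ {have(k2), locked(d_hall_store)}
          = {have(k2), key_at(k2,hall), locked(d_hall_store)}

== RESULT ==
["have(k2)", "key_at(k2,hall)", "locked(d_hall_store)"]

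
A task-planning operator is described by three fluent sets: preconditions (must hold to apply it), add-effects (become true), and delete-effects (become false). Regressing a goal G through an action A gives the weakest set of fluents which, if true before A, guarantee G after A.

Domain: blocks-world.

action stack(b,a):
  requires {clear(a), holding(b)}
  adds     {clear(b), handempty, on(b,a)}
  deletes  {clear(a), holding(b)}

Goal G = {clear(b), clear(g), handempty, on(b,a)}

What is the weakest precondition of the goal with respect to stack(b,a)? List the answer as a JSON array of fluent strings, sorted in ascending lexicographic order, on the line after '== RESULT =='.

Regress:
  G ∩ del = {}  (empty — regression defined)
  G \ add = {clear(b), clear(g), handempty, on(b,a)} \ {clear(b), handempty, on(b,a)} = {clear(g)}
  ∪ pre   = {clear(g)} ∪ {clear(a), holding(b)}
          = {clear(a), clear(g), holding(b)}

== RESULT ==
["clear(a)", "clear(g)", "holding(b)"]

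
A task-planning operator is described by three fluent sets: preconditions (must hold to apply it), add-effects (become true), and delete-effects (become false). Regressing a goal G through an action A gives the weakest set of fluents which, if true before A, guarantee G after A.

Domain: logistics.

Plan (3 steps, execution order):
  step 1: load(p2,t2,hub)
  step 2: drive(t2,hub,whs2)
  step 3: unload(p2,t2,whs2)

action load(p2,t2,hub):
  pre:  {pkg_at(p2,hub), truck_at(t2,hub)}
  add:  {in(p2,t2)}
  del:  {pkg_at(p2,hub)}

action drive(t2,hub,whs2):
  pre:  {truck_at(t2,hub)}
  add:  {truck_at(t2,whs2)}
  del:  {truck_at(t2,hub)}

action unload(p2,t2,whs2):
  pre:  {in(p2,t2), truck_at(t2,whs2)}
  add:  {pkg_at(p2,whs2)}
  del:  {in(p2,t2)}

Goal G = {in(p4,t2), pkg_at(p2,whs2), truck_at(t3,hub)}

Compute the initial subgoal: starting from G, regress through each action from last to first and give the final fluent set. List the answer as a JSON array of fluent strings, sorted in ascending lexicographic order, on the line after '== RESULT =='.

Work backward from the goal:
  through step 3 (unload(p2,t2,whs2)): drop {pkg_at(p2,whs2)}, keep {in(p4,t2), truck_at(t3,hub)}, require {in(p2,t2), truck_at(t2,whs2)}
    → {in(p2,t2), in(p4,t2), truck_at(t2,whs2), truck_at(t3,hub)}
  through step 2 (drive(t2,hub,whs2)): drop {truck_at(t2,whs2)}, keep {in(p2,t2), in(p4,t2), truck_at(t3,hub)}, require {truck_at(t2,hub)}
    → {in(p2,t2), in(p4,t2), truck_at(t2,hub), truck_at(t3,hub)}
  through step 1 (load(p2,t2,hub)): drop {in(p2,t2)}, keep {in(p4,t2), truck_at(t2,hub), truck_at(t3,hub)}, require {pkg_at(p2,hub), truck_at(t2,hub)}
    → {in(p4,t2), pkg_at(p2,hub), truck_at(t2,hub), truck_at(t3,hub)}

== RESULT ==
["in(p4,t2)", "pkg_at(p2,hub)", "truck_at(t2,hub)", "truck_at(t3,hub)"]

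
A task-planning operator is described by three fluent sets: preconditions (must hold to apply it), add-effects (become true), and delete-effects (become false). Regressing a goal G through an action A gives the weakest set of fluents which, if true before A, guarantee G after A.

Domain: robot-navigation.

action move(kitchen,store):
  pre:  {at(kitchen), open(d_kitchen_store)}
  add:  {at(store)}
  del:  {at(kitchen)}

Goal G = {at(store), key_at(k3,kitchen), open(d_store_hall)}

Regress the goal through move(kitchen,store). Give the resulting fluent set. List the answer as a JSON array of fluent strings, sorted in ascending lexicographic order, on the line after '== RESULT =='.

Regress:
  G ∩ del = {}  (empty — regression defined)
  G \ add = {at(store), key_at(k3,kitchen), open(d_store_hall)} \ {at(store)} = {key_at(k3,kitchen), open(d_store_hall)}
  ∪ pre   = {key_at(k3,kitchen), open(d_store_hall)} ∪ {at(kitchen), open(d_kitchen_store)}
          = {at(kitchen), key_at(k3,kitchen), open(d_kitchen_store), open(d_store_hall)}

== RESULT ==
["at(kitchen)", "key_at(k3,kitchen)", "open(d_kitchen_store)", "open(d_store_hall)"]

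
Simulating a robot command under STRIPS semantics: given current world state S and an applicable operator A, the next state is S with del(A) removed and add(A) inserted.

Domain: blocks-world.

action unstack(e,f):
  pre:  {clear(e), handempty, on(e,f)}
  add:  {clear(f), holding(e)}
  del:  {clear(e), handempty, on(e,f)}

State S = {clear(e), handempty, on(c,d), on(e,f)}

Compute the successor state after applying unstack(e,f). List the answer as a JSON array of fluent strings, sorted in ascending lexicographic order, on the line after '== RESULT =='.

Progress:
  pre ⊆ S: {clear(e), handempty, on(e,f)} ⊆ S  — applicable
  S \ del = {on(c,d)}
  ∪ add   = {clear(f), holding(e), on(c,d)}

== RESULT ==
["clear(f)", "holding(e)", "on(c,d)"]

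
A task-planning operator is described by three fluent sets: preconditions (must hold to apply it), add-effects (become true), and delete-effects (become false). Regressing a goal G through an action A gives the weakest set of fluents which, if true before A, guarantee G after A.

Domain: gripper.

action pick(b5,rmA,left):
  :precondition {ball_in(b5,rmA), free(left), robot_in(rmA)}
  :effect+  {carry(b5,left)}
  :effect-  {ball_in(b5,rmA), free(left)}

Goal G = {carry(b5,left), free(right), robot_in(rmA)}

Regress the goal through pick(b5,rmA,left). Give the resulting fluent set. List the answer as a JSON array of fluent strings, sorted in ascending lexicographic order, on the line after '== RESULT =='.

Regress:
  G ∩ del = {}  (empty — regression defined)
  G \ add = {carry(b5,left), free(right), robot_in(rmA)} \ {carry(b5,left)} = {free(right), robot_in(rmA)}
  ∪ pre   = {free(right), robot_in(rmA)} ∪ {ball_in(b5,rmA), free(left), robot_in(rmA)}
          = {ball_in(b5,rmA), free(left), free(right), robot_in(rmA)}

== RESULT ==
["ball_in(b5,rmA)", "free(left)", "free(right)", "robot_in(rmA)"]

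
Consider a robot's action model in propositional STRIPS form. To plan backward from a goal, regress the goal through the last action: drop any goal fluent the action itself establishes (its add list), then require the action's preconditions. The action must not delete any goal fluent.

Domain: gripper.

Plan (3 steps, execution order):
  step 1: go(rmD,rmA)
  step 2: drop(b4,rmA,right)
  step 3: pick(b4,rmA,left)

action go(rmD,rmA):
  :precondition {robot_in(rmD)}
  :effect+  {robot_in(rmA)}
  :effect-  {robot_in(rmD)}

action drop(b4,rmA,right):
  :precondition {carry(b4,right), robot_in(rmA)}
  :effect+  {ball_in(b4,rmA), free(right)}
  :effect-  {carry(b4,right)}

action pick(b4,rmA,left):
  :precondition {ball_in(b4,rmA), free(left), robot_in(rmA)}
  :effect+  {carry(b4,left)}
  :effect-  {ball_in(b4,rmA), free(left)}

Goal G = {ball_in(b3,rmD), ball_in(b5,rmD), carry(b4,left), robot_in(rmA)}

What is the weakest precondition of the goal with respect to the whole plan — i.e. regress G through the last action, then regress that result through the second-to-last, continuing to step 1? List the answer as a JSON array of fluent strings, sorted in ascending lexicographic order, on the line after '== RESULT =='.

Work backward from the goal:
  through step 3 (pick(b4,rmA,left)): drop {carry(b4,left)}, keep {ball_in(b3,rmD), ball_in(b5,rmD), robot_in(rmA)}, require {ball_in(b4,rmA), free(left), robot_in(rmA)}
    → {ball_in(b3,rmD), ball_in(b4,rmA), ball_in(b5,rmD), free(left), robot_in(rmA)}
  through step 2 (drop(b4,rmA,right)): drop {ball_in(b4,rmA)}, keep {ball_in(b3,rmD), ball_in(b5,rmD), free(left), robot_in(rmA)}, require {carry(b4,right), robot_in(rmA)}
    → {ball_in(b3,rmD), ball_in(b5,rmD), carry(b4,right), free(left), robot_in(rmA)}
  through step 1 (go(rmD,rmA)): drop {robot_in(rmA)}, keep {ball_in(b3,rmD), ball_in(b5,rmD), carry(b4,right), free(left)}, require {robot_in(rmD)}
    → {ball_in(b3,rmD), ball_in(b5,rmD), carry(b4,right), free(left), robot_in(rmD)}

== RESULT ==
["ball_in(b3,rmD)", "ball_in(b5,rmD)", "carry(b4,right)", "free(left)", "robot_in(rmD)"]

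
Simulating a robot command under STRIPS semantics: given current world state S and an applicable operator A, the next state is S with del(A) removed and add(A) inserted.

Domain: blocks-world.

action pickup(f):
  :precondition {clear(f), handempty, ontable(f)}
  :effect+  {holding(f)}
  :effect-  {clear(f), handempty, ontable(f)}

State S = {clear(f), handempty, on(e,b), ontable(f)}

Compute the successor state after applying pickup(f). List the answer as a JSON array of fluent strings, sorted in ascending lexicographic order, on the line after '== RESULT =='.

Progress:
  pre ⊆ S: {clear(f), handempty, ontable(f)} ⊆ S  — applicable
  S \ del = {on(e,b)}
  ∪ add   = {holding(f), on(e,b)}

== RESULT ==
["holding(f)", "on(e,b)"]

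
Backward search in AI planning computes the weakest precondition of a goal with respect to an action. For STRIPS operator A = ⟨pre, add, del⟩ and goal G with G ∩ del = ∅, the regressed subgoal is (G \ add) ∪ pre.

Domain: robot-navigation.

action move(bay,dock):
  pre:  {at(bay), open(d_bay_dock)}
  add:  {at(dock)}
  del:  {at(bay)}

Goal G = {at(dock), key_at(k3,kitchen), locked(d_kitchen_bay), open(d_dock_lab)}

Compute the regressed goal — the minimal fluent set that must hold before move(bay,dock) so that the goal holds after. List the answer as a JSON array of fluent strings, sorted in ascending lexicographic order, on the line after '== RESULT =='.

Regress:
  G ∩ del = {}  (empty — regression defined)
  G \ add = {at(dock), key_at(k3,kitchen), locked(d_kitchen_bay), open(d_dock_lab)} \ {at(dock)} = {key_at(k3,kitchen), locked(d_kitchen_bay), open(d_dock_lab)}
  ∪ pre   = {key_at(k3,kitchen), locked(d_kitchen_bay), open(d_dock_lab)} ∪ {at(bay), open(d_bay_dock)}
          = {at(bay), key_at(k3,kitchen), locked(d_kitchen_bay), open(d_bay_dock), open(d_dock_lab)}

== RESULT ==
["at(bay)", "key_at(k3,kitchen)", "locked(d_kitchen_bay)", "open(d_bay_dock)", "open(d_dock_lab)"]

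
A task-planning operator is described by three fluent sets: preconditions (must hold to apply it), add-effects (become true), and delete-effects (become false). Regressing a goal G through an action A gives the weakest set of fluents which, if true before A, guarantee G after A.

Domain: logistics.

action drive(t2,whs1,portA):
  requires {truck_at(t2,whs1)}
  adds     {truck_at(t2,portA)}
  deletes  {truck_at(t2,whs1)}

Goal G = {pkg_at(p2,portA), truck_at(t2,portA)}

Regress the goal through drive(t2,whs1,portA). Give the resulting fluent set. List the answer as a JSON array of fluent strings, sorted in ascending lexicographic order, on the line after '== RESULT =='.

Regress:
  G ∩ del = {}  (empty — regression defined)
  G \ add = {pkg_at(p2,portA), truck_at(t2,portA)} \ {truck_at(t2,portA)} = {pkg_at(p2,portA)}
  ∪ pre   = {pkg_at(p2,portA)} ∪ {truck_at(t2,whs1)}
          = {pkg_at(p2,portA), truck_at(t2,whs1)}

== RESULT ==
["pkg_at(p2,portA)", "truck_at(t2,whs1)"]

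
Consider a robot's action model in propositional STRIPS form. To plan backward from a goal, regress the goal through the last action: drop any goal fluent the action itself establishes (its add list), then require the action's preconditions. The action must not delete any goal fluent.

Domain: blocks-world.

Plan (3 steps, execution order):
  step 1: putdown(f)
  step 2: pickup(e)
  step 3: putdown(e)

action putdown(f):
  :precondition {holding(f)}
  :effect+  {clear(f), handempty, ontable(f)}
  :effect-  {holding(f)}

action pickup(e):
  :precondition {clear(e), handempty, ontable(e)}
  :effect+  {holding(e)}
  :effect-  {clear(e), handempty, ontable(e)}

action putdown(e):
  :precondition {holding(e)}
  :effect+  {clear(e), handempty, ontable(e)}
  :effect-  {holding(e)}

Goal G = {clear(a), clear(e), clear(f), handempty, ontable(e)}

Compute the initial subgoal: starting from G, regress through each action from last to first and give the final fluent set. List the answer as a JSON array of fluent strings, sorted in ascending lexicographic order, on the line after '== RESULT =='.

Work backward from the goal:
  through step 3 (putdown(e)): drop {clear(e), handempty, ontable(e)}, keep {clear(a), clear(f)}, require {holding(e)}
    → {clear(a), clear(f), holding(e)}
  through step 2 (pickup(e)): drop {holding(e)}, keep {clear(a), clear(f)}, require {clear(e), handempty, ontable(e)}
    → {clear(a), clear(e), clear(f), handempty, ontable(e)}
  through step 1 (putdown(f)): drop {clear(f), handempty}, keep {clear(a), clear(e), ontable(e)}, require {holding(f)}
    → {clear(a), clear(e), holding(f), ontable(e)}

== RESULT ==
["clear(a)", "clear(e)", "holding(f)", "ontable(e)"]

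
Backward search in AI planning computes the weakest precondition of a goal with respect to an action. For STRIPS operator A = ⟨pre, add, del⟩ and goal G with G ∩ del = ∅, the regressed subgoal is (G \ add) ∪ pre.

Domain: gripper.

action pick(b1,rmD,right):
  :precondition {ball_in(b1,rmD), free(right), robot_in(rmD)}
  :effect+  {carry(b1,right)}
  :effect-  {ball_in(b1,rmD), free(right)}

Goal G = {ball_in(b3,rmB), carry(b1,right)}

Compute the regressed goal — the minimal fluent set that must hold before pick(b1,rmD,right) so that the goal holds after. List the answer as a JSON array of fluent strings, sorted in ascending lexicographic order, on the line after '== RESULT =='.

Compute (G \ add) ∪ pre:
  G ∩ del = {}  (empty — regression defined)
  G \ add = {ball_in(b3,rmB), carry(b1,right)} \ {carry(b1,right)} = {ball_in(b3,rmB)}
  ∪ pre   = {ball_in(b3,rmB)} ∪ {ball_in(b1,rmD), free(right), robot_in(rmD)}
          = {ball_in(b1,rmD), ball_in(b3,rmB), free(right), robot_in(rmD)}

== RESULT ==
["ball_in(b1,rmD)", "ball_in(b3,rmB)", "free(right)", "robot_in(rmD)"]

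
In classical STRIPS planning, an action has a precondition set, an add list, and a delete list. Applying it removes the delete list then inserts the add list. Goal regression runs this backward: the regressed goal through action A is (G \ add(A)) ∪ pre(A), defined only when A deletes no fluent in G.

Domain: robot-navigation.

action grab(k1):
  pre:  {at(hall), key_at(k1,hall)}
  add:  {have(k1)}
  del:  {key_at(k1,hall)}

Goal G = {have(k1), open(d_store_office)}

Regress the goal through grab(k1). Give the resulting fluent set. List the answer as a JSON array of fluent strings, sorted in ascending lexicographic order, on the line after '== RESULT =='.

Regress:
  G ∩ del = {}  (empty — regression defined)
  G \ add = {have(k1), open(d_store_office)} \ {have(k1)} = {open(d_store_office)}
  ∪ pre   = {open(d_store_office)} ∪ {at(hall), key_at(k1,hall)}
          = {at(hall), key_at(k1,hall), open(d_store_office)}

== RESULT ==
["at(hall)", "key_at(k1,hall)", "open(d_store_office)"]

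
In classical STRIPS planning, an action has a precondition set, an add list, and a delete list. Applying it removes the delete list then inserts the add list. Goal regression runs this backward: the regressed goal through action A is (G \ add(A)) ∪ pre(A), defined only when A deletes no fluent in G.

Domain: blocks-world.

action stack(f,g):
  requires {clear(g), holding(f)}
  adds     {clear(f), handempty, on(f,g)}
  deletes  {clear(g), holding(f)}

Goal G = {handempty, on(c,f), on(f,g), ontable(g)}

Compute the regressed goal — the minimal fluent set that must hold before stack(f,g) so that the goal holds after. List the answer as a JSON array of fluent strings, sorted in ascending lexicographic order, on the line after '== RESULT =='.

Compute (G \ add) ∪ pre:
  G ∩ del = {}  (empty — regression defined)
  G \ add = {handempty, on(c,f), on(f,g), ontable(g)} \ {clear(f), handempty, on(f,g)} = {on(c,f), ontable(g)}
  ∪ pre   = {on(c,f), ontable(g)} ∪ {clear(g), holding(f)}
          = {clear(g), holding(f), on(c,f), ontable(g)}

== RESULT ==
["clear(g)", "holding(f)", "on(c,f)", "ontable(g)"]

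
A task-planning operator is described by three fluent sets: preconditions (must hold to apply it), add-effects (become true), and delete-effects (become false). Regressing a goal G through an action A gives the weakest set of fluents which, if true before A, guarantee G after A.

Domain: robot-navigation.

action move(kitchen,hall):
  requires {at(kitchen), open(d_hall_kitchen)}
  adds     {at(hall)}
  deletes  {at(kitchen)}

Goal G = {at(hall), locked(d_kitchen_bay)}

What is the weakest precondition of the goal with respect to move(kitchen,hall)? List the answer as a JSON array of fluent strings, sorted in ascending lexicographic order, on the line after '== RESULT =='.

Compute (G \ add) ∪ pre:
  G ∩ del = {}  (empty — regression defined)
  G \ add = {at(hall), locked(d_kitchen_bay)} \ {at(hall)} = {locked(d_kitchen_bay)}
  ∪ pre   = {locked(d_kitchen_bay)} ∪ {at(kitchen), open(d_hall_kitchen)}
          = {at(kitchen), locked(d_kitchen_bay), open(d_hall_kitchen)}

== RESULT ==
["at(kitchen)", "locked(d_kitchen_bay)", "open(d_hall_kitchen)"]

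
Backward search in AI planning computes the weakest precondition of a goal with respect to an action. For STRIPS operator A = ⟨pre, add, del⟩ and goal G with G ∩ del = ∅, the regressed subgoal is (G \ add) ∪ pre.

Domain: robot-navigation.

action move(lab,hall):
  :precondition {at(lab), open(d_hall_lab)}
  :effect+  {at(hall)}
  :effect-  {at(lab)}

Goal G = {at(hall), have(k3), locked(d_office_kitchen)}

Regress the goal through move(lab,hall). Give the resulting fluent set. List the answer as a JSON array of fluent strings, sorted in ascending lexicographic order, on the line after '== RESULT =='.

Regress:
  G ∩ del = {}  (empty — regression defined)
  G \ add = {at(hall), have(k3), locked(d_office_kitchen)} \ {at(hall)} = {have(k3), locked(d_office_kitchen)}
  ∪ pre   = {have(k3), locked(d_office_kitchen)} ∪ {at(lab), open(d_hall_lab)}
          = {at(lab), have(k3), locked(d_office_kitchen), open(d_hall_lab)}

== RESULT ==
["at(lab)", "have(k3)", "locked(d_office_kitchen)", "open(d_hall_lab)"]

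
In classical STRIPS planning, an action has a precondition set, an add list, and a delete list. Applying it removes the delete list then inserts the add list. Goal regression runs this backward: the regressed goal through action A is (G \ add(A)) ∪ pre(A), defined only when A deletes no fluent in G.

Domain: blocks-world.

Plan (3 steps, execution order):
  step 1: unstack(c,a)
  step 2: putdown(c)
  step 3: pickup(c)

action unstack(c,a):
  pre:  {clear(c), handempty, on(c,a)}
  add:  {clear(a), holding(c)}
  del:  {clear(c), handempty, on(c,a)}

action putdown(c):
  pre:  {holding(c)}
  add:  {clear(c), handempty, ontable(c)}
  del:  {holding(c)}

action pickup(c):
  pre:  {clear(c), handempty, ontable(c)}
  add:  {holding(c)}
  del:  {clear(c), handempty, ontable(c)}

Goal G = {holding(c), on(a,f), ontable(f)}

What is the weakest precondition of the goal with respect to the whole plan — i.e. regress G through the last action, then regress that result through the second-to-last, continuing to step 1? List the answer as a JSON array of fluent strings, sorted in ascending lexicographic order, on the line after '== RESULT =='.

Regress step by step:
  through step 3 (pickup(c)): drop {holding(c)}, keep {on(a,f), ontable(f)}, require {clear(c), handempty, ontable(c)}
    → {clear(c), handempty, on(a,f), ontable(c), ontable(f)}
  through step 2 (putdown(c)): drop {clear(c), handempty, ontable(c)}, keep {on(a,f), ontable(f)}, require {holding(c)}
    → {holding(c), on(a,f), ontable(f)}
  through step 1 (unstack(c,a)): drop {holding(c)}, keep {on(a,f), ontable(f)}, require {clear(c), handempty, on(c,a)}
    → {clear(c), handempty, on(a,f), on(c,a), ontable(f)}

== RESULT ==
["clear(c)", "handempty", "on(a,f)", "on(c,a)", "ontable(f)"]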